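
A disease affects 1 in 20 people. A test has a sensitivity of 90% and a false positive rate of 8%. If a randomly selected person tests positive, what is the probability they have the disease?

Let D = the rare event, + = positive/flagged.
P(D) = 1/20
P(+|D) = 90/100 = 9/10
P(+|D') = 8/100 = 2/25
P(+) = P(+|D)P(D) + P(+|D')P(D')
     = \frac{9}{10} × \frac{1}{20} + \frac{2}{25} × \frac{19}{20}
     = \frac{121}{1000}
P(D|+) = P(+|D)P(D)/P(+) = \frac{45}{121}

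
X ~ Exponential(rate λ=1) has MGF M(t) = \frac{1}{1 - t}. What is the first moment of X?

To find E[X], compute M^(1)(0):
M^(1)(t) = \frac{1}{\left(1 - t\right)^{2}}
M^(1)(0) = 1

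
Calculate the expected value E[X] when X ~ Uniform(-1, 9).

For X ~ Uniform(-1, 9), the expected value is:
E[X] = 4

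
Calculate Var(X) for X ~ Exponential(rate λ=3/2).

For X ~ Exponential(rate λ=3/2):
Var(X) = \frac{4}{9}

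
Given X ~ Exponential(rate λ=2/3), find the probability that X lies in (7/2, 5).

P(7/2 < X < 5) = ∫_{7/2}^{5} f(x) dx
where f(x) = \frac{2 e^{- \frac{2 x}{3}}}{3}
= - \frac{1 - e}{e^{\frac{10}{3}}}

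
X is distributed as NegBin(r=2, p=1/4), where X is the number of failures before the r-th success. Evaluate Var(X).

For X ~ NegBin(r=2, p=1/4), where X is the number of failures before the r-th success:
Var(X) = 24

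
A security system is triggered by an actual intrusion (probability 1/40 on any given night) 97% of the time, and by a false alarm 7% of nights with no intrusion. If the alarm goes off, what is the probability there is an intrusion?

Let D = the rare event, + = positive/flagged.
P(D) = 1/40
P(+|D) = 97/100
P(+|D') = 7/100
P(+) = P(+|D)P(D) + P(+|D')P(D')
     = \frac{97}{100} × \frac{1}{40} + \frac{7}{100} × \frac{39}{40}
     = \frac{37}{400}
P(D|+) = P(+|D)P(D)/P(+) = \frac{97}{370}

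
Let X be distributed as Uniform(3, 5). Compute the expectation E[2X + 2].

For X ~ Uniform(3, 5):
E[X] = 4
E[2X + 2] = 2 × E[X] + 2 = 10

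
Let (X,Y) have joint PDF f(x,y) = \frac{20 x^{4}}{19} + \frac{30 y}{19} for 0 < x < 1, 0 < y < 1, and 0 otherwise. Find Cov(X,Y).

E[XY] = ∫∫ xy × f(x,y) dx dy = \frac{20}{57}
E[X] = \frac{65}{114}
E[Y] = \frac{12}{19}
Cov(X,Y) = E[XY] - E[X]E[Y] = - \frac{10}{1083}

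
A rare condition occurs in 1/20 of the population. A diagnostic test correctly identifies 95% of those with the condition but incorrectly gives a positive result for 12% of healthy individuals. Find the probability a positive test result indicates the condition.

Let D = the rare event, + = positive/flagged.
P(D) = 1/20
P(+|D) = 95/100 = 19/20
P(+|D') = 12/100 = 3/25
P(+) = P(+|D)P(D) + P(+|D')P(D')
     = \frac{19}{20} × \frac{1}{20} + \frac{3}{25} × \frac{19}{20}
     = \frac{323}{2000}
P(D|+) = P(+|D)P(D)/P(+) = \frac{5}{17}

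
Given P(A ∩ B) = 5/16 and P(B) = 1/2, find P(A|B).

P(A|B) = P(A ∩ B) / P(B)
= (5/16) / (1/2)
= 5/8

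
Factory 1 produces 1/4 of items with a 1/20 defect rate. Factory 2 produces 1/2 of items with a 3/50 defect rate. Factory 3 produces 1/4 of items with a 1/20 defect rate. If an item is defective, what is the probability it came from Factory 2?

Using Bayes' theorem:
P(F1) = 1/4, P(D|F1) = 1/20
P(F2) = 1/2, P(D|F2) = 3/50
P(F3) = 1/4, P(D|F3) = 1/20
P(D) = P(D|F1)P(F1) + P(D|F2)P(F2) + P(D|F3)P(F3)
     = \frac{11}{200}
P(F2|D) = P(D|F2)P(F2) / P(D)
= \frac{6}{11}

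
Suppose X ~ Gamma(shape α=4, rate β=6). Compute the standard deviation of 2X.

For X ~ Gamma(shape α=4, rate β=6):
Var(X) = \frac{1}{9}
SD(X) = √(Var(X)) = √(\frac{1}{9}) = \frac{1}{3}
SD(2X) = |2| × SD(X) = 2 × \frac{1}{3} = \frac{2}{3}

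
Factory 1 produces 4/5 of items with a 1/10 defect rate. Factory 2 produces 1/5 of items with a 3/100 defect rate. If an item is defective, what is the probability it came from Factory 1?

Using Bayes' theorem:
P(F1) = 4/5, P(D|F1) = 1/10
P(F2) = 1/5, P(D|F2) = 3/100
P(D) = P(D|F1)P(F1) + P(D|F2)P(F2)
     = \frac{43}{500}
P(F1|D) = P(D|F1)P(F1) / P(D)
= \frac{40}{43}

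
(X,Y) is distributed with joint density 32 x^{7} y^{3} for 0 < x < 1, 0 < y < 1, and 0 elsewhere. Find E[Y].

E[Y] = ∫_0^1 ∫_0^1 y × f(x,y) dx dy
= \frac{4}{5}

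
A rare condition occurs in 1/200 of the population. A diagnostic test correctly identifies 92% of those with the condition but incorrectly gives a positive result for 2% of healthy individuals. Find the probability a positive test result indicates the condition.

Let D = the rare event, + = positive/flagged.
P(D) = 1/200
P(+|D) = 92/100 = 23/25
P(+|D') = 2/100 = 1/50
P(+) = P(+|D)P(D) + P(+|D')P(D')
     = \frac{23}{25} × \frac{1}{200} + \frac{1}{50} × \frac{199}{200}
     = \frac{49}{2000}
P(D|+) = P(+|D)P(D)/P(+) = \frac{46}{245}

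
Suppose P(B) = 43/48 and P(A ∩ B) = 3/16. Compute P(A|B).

P(A|B) = P(A ∩ B) / P(B)
= (3/16) / (43/48)
= 9/43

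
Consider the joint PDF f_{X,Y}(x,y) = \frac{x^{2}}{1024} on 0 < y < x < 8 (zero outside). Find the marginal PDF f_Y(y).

f_Y(y) = ∫_y^8 \frac{x^{2}}{1024} dx = \frac{1}{6} - \frac{y^{3}}{3072}
for 0 < y < 8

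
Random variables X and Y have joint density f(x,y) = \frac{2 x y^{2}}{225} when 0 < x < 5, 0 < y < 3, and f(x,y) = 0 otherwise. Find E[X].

f_X(x) = ∫_0^3 \frac{2 x y^{2}}{225} dy = \frac{2 x}{25}
E[X] = ∫_0^5 x × (\frac{2 x}{25}) dx = \frac{10}{3}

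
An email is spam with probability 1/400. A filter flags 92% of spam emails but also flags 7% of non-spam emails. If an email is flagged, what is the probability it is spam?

Let D = the rare event, + = positive/flagged.
P(D) = 1/400
P(+|D) = 92/100 = 23/25
P(+|D') = 7/100
P(+) = P(+|D)P(D) + P(+|D')P(D')
     = \frac{23}{25} × \frac{1}{400} + \frac{7}{100} × \frac{399}{400}
     = \frac{577}{8000}
P(D|+) = P(+|D)P(D)/P(+) = \frac{92}{2885}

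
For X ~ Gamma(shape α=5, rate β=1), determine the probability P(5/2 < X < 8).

P(5/2 < X < 8) = ∫_{5/2}^{8} f(x) dx
where f(x) = \frac{x^{4} e^{- x}}{24}
= - \frac{297}{e^{8}} + \frac{4169}{384 e^{\frac{5}{2}}}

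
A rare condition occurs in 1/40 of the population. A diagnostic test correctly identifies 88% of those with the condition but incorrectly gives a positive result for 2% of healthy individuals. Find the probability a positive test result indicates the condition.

Let D = the rare event, + = positive/flagged.
P(D) = 1/40
P(+|D) = 88/100 = 22/25
P(+|D') = 2/100 = 1/50
P(+) = P(+|D)P(D) + P(+|D')P(D')
     = \frac{22}{25} × \frac{1}{40} + \frac{1}{50} × \frac{39}{40}
     = \frac{83}{2000}
P(D|+) = P(+|D)P(D)/P(+) = \frac{44}{83}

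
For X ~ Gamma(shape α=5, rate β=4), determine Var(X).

For X ~ Gamma(shape α=5, rate β=4):
Var(X) = \frac{5}{16}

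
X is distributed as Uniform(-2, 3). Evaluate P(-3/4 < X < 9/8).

P(-3/4 < X < 9/8) = ∫_{-3/4}^{9/8} f(x) dx
where f(x) = \frac{1}{5}
= \frac{3}{8}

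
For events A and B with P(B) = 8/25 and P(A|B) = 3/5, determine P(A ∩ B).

By definition, P(A|B) = P(A ∩ B) / P(B)
So P(A ∩ B) = P(A|B) × P(B)
= 3/5 × 8/25
= 24/125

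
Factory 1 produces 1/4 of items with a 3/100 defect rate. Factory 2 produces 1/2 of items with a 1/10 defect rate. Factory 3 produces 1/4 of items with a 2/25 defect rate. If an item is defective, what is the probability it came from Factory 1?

Using Bayes' theorem:
P(F1) = 1/4, P(D|F1) = 3/100
P(F2) = 1/2, P(D|F2) = 1/10
P(F3) = 1/4, P(D|F3) = 2/25
P(D) = P(D|F1)P(F1) + P(D|F2)P(F2) + P(D|F3)P(F3)
     = \frac{31}{400}
P(F1|D) = P(D|F1)P(F1) / P(D)
= \frac{3}{31}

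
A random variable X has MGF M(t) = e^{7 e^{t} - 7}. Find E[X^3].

To find E[X^3], compute M^(3)(0):
M^(1)(t) = 7 e^{t} e^{7 e^{t} - 7}
M^(2)(t) = 49 e^{2 t} e^{7 e^{t} - 7} + 7 e^{t} e^{7 e^{t} - 7}
M^(3)(t) = 343 e^{3 t} e^{7 e^{t} - 7} + 147 e^{2 t} e^{7 e^{t} - 7} + 7 e^{t} e^{7 e^{t} - 7}
M^(3)(0) = 497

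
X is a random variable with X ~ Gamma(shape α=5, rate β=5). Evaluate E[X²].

Using the identity E[X²] = Var(X) + (E[X])²:
E[X] = 1
Var(X) = \frac{1}{5}
E[X²] = \frac{1}{5} + (1)²
= \frac{6}{5}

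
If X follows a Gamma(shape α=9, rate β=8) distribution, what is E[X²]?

Using the identity E[X²] = Var(X) + (E[X])²:
E[X] = \frac{9}{8}
Var(X) = \frac{9}{64}
E[X²] = \frac{9}{64} + (\frac{9}{8})²
= \frac{45}{32}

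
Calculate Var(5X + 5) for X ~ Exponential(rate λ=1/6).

For X ~ Exponential(rate λ=1/6):
Var(X) = 36
Var(5X + 5) = (5)² × Var(X) = 25 × 36 = 900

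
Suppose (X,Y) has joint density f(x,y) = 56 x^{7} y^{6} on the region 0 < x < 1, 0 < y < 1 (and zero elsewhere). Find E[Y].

E[Y] = ∫_0^1 ∫_0^1 y × f(x,y) dx dy
= \frac{7}{8}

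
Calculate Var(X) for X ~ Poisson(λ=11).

For X ~ Poisson(λ=11):
Var(X) = 11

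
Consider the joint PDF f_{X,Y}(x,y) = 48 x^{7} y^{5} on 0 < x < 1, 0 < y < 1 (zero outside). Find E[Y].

E[Y] = ∫_0^1 ∫_0^1 y × f(x,y) dx dy
= \frac{6}{7}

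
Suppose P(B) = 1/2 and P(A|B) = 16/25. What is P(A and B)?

By definition, P(A|B) = P(A ∩ B) / P(B)
So P(A ∩ B) = P(A|B) × P(B)
= 16/25 × 1/2
= 8/25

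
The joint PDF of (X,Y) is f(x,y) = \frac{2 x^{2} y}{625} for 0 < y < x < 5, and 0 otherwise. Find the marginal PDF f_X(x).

f_X(x) = ∫_0^x \frac{2 x^{2} y}{625} dy = \frac{x^{4}}{625}
for 0 < x < 5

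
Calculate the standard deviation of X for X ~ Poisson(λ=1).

For X ~ Poisson(λ=1):
Var(X) = 1
SD(X) = √(Var(X)) = √(1) = 1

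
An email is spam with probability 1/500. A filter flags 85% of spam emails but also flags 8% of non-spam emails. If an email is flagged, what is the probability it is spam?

Let D = the rare event, + = positive/flagged.
P(D) = 1/500
P(+|D) = 85/100 = 17/20
P(+|D') = 8/100 = 2/25
P(+) = P(+|D)P(D) + P(+|D')P(D')
     = \frac{17}{20} × \frac{1}{500} + \frac{2}{25} × \frac{499}{500}
     = \frac{4077}{50000}
P(D|+) = P(+|D)P(D)/P(+) = \frac{85}{4077}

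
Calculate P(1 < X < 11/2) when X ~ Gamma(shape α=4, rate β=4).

P(1 < X < 11/2) = ∫_{1}^{11/2} f(x) dx
where f(x) = \frac{128 x^{3} e^{- 4 x}}{3}
= \frac{-6119 + 71 e^{18}}{3 e^{22}}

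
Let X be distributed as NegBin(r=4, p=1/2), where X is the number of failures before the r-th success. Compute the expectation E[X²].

Using the identity E[X²] = Var(X) + (E[X])²:
E[X] = 4
Var(X) = 8
E[X²] = 8 + (4)²
= 24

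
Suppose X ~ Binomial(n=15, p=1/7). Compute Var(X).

For X ~ Binomial(n=15, p=1/7):
Var(X) = \frac{90}{49}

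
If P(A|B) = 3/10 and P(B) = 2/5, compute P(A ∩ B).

By definition, P(A|B) = P(A ∩ B) / P(B)
So P(A ∩ B) = P(A|B) × P(B)
= 3/10 × 2/5
= 3/25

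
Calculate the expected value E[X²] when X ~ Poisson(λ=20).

Using the identity E[X²] = Var(X) + (E[X])²:
E[X] = 20
Var(X) = 20
E[X²] = 20 + (20)²
= 420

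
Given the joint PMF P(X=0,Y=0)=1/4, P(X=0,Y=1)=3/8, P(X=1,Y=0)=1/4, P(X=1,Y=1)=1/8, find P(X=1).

P(X=1) = P(X=1,Y=0) + P(X=1,Y=1)
= 1/4 + 1/8
= 3/8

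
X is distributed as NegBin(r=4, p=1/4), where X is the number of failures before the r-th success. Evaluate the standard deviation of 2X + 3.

For X ~ NegBin(r=4, p=1/4), where X is the number of failures before the r-th success:
Var(X) = 48
SD(X) = √(Var(X)) = √(48) = 4 \sqrt{3}
SD(2X + 3) = |2| × SD(X) = 2 × 4 \sqrt{3} = 8 \sqrt{3}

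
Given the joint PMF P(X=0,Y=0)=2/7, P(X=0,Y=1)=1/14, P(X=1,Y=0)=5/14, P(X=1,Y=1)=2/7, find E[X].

First find marginal of X:
P(X=0) = 5/14
P(X=1) = 9/14
E[X] = 0 × 5/14 + 1 × 9/14 = 9/14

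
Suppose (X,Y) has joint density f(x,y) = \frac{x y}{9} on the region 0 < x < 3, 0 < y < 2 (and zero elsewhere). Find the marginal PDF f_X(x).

f_X(x) = ∫_0^2 f(x,y) dy
= ∫_0^2 \frac{x y}{9} dy
= \frac{2 x}{9} for 0 < x < 3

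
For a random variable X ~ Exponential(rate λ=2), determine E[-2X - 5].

For X ~ Exponential(rate λ=2):
E[X] = \frac{1}{2}
E[-2X - 5] = -2 × E[X] - 5 = -6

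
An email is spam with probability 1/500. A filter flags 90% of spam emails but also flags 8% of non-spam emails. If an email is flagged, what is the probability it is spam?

Let D = the rare event, + = positive/flagged.
P(D) = 1/500
P(+|D) = 90/100 = 9/10
P(+|D') = 8/100 = 2/25
P(+) = P(+|D)P(D) + P(+|D')P(D')
     = \frac{9}{10} × \frac{1}{500} + \frac{2}{25} × \frac{499}{500}
     = \frac{2041}{25000}
P(D|+) = P(+|D)P(D)/P(+) = \frac{45}{2041}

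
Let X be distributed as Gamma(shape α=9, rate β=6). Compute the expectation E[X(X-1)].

E[X(X-1)] = E[X² - X] = E[X²] - E[X]
E[X] = \frac{3}{2}
E[X²] = Var(X) + (E[X])² = \frac{1}{4} + (\frac{3}{2})² = \frac{5}{2}
E[X(X-1)] = \frac{5}{2} - \frac{3}{2} = 1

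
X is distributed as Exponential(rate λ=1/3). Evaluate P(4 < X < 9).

P(4 < X < 9) = ∫_{4}^{9} f(x) dx
where f(x) = \frac{e^{- \frac{x}{3}}}{3}
= - \frac{1}{e^{3}} + e^{- \frac{4}{3}}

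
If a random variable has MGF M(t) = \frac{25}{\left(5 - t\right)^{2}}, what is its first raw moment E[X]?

To find E[X], compute M^(1)(0):
M^(1)(t) = \frac{50}{\left(5 - t\right)^{3}}
M^(1)(0) = \frac{2}{5}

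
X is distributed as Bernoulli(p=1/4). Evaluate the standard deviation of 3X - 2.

For X ~ Bernoulli(p=1/4):
Var(X) = \frac{3}{16}
SD(X) = √(Var(X)) = √(\frac{3}{16}) = \frac{\sqrt{3}}{4}
SD(3X - 2) = |3| × SD(X) = 3 × \frac{\sqrt{3}}{4} = \frac{3 \sqrt{3}}{4}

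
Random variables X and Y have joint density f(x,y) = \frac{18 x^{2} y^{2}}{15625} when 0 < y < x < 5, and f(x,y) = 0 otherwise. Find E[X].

f_X(x) = ∫_0^x \frac{18 x^{2} y^{2}}{15625} dy = \frac{6 x^{5}}{15625}
E[X] = ∫_0^5 x × (\frac{6 x^{5}}{15625}) dx = \frac{30}{7}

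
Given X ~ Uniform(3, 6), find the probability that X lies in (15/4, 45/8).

P(15/4 < X < 45/8) = ∫_{15/4}^{45/8} f(x) dx
where f(x) = \frac{1}{3}
= \frac{5}{8}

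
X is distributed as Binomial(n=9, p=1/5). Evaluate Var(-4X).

For X ~ Binomial(n=9, p=1/5):
Var(X) = \frac{36}{25}
Var(-4X) = (-4)² × Var(X) = 16 × \frac{36}{25} = \frac{576}{25}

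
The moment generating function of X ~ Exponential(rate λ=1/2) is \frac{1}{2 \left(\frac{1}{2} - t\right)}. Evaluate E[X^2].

To find E[X^2], compute M^(2)(0):
M^(1)(t) = \frac{1}{2 \left(\frac{1}{2} - t\right)^{2}}
M^(2)(t) = \frac{1}{\left(\frac{1}{2} - t\right)^{3}}
M^(2)(0) = 8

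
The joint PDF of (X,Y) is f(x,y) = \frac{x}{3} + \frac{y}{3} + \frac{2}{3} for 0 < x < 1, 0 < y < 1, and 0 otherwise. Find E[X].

E[X] = ∫_0^1 ∫_0^1 x × f(x,y) dy dx
= ∫_0^1 ∫_0^1 x × (\frac{x}{3} + \frac{y}{3} + \frac{2}{3}) dy dx
= \frac{19}{36}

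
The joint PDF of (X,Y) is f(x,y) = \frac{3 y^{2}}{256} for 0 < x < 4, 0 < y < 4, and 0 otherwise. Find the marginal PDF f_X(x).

f_X(x) = ∫_0^4 f(x,y) dy
= ∫_0^4 \frac{3 y^{2}}{256} dy
= \frac{1}{4} for 0 < x < 4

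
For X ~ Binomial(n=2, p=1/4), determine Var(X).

For X ~ Binomial(n=2, p=1/4):
Var(X) = \frac{3}{8}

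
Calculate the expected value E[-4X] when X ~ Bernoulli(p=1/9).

For X ~ Bernoulli(p=1/9):
E[X] = \frac{1}{9}
E[-4X] = -4 × E[X] + 0 = - \frac{4}{9}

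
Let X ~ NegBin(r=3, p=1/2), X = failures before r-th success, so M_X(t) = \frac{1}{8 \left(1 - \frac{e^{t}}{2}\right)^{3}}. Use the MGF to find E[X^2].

To find E[X^2], compute M^(2)(0):
M^(1)(t) = \frac{3 e^{t}}{16 \left(1 - \frac{e^{t}}{2}\right)^{4}}
M^(2)(t) = \frac{3 e^{t}}{16 \left(1 - \frac{e^{t}}{2}\right)^{4}} + \frac{3 e^{2 t}}{8 \left(1 - \frac{e^{t}}{2}\right)^{5}}
M^(2)(0) = 15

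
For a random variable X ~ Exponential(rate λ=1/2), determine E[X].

For X ~ Exponential(rate λ=1/2), the expected value is:
E[X] = 2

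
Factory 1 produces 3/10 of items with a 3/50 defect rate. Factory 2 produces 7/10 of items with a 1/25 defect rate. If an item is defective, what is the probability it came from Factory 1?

Using Bayes' theorem:
P(F1) = 3/10, P(D|F1) = 3/50
P(F2) = 7/10, P(D|F2) = 1/25
P(D) = P(D|F1)P(F1) + P(D|F2)P(F2)
     = \frac{23}{500}
P(F1|D) = P(D|F1)P(F1) / P(D)
= \frac{9}{23}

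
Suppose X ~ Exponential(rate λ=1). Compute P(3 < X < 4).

P(3 < X < 4) = ∫_{3}^{4} f(x) dx
where f(x) = e^{- x}
= - \frac{1 - e}{e^{4}}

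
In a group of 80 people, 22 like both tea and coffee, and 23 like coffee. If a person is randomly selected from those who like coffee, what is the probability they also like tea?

P(A ∩ B) = 22/80 = 11/40
P(B) = 23/80
P(A|B) = P(A ∩ B) / P(B) = (11/40) / (23/80) = 22/23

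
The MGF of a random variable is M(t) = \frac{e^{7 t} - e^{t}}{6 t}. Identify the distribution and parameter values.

The MGF M(t) = \frac{e^{7 t} - e^{t}}{6 t} is the standard form for the Uniform distribution.
Comparing with the known MGF formula identifies: Uniform(1, 7)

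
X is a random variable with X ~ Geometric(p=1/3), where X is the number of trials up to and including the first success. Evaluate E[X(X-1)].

E[X(X-1)] = E[X² - X] = E[X²] - E[X]
E[X] = 3
E[X²] = Var(X) + (E[X])² = 6 + (3)² = 15
E[X(X-1)] = 15 - 3 = 12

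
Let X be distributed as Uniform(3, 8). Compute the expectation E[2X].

For X ~ Uniform(3, 8):
E[X] = \frac{11}{2}
E[2X] = 2 × E[X] + 0 = 11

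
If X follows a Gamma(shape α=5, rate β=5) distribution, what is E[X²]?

Using the identity E[X²] = Var(X) + (E[X])²:
E[X] = 1
Var(X) = \frac{1}{5}
E[X²] = \frac{1}{5} + (1)²
= \frac{6}{5}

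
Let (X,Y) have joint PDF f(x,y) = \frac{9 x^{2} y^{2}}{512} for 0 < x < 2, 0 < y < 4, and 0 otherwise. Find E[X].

f_X(x) = ∫_0^4 \frac{9 x^{2} y^{2}}{512} dy = \frac{3 x^{2}}{8}
E[X] = ∫_0^2 x × (\frac{3 x^{2}}{8}) dx = \frac{3}{2}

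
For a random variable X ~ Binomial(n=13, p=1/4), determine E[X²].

Using the identity E[X²] = Var(X) + (E[X])²:
E[X] = \frac{13}{4}
Var(X) = \frac{39}{16}
E[X²] = \frac{39}{16} + (\frac{13}{4})²
= 13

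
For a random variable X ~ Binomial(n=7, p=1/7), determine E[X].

For X ~ Binomial(n=7, p=1/7), the expected value is:
E[X] = 1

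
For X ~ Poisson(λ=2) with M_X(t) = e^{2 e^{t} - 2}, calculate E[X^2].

To find E[X^2], compute M^(2)(0):
M^(1)(t) = 2 e^{t} e^{2 e^{t} - 2}
M^(2)(t) = 4 e^{2 t} e^{2 e^{t} - 2} + 2 e^{t} e^{2 e^{t} - 2}
M^(2)(0) = 6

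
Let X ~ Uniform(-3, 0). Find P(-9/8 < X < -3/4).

P(-9/8 < X < -3/4) = ∫_{-9/8}^{-3/4} f(x) dx
where f(x) = \frac{1}{3}
= \frac{1}{8}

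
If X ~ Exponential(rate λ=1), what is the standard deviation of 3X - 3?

For X ~ Exponential(rate λ=1):
Var(X) = 1
SD(X) = √(Var(X)) = √(1) = 1
SD(3X - 3) = |3| × SD(X) = 3 × 1 = 3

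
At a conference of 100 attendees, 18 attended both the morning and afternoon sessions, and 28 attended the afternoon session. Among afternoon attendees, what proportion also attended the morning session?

P(A ∩ B) = 18/100 = 9/50
P(B) = 28/100 = 7/25
P(A|B) = P(A ∩ B) / P(B) = (9/50) / (7/25) = 9/14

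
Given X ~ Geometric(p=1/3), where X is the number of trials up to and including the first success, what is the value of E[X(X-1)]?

E[X(X-1)] = E[X² - X] = E[X²] - E[X]
E[X] = 3
E[X²] = Var(X) + (E[X])² = 6 + (3)² = 15
E[X(X-1)] = 15 - 3 = 12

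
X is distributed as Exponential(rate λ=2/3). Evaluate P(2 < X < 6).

P(2 < X < 6) = ∫_{2}^{6} f(x) dx
where f(x) = \frac{2 e^{- \frac{2 x}{3}}}{3}
= - \frac{1}{e^{4}} + e^{- \frac{4}{3}}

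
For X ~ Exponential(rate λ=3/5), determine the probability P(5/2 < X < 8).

P(5/2 < X < 8) = ∫_{5/2}^{8} f(x) dx
where f(x) = \frac{3 e^{- \frac{3 x}{5}}}{5}
= - \frac{1}{e^{\frac{24}{5}}} + e^{- \frac{3}{2}}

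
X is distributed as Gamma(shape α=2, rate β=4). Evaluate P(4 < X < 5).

P(4 < X < 5) = ∫_{4}^{5} f(x) dx
where f(x) = 16 x e^{- 4 x}
= \frac{-21 + 17 e^{4}}{e^{20}}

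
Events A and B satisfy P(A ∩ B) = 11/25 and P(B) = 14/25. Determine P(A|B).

P(A|B) = P(A ∩ B) / P(B)
= (11/25) / (14/25)
= 11/14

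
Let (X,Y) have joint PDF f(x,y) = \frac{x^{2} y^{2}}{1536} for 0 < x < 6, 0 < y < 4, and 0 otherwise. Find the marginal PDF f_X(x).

f_X(x) = ∫_0^4 f(x,y) dy
= ∫_0^4 \frac{x^{2} y^{2}}{1536} dy
= \frac{x^{2}}{72} for 0 < x < 6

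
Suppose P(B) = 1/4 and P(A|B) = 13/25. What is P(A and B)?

By definition, P(A|B) = P(A ∩ B) / P(B)
So P(A ∩ B) = P(A|B) × P(B)
= 13/25 × 1/4
= 13/100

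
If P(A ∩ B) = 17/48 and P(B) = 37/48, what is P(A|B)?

P(A|B) = P(A ∩ B) / P(B)
= (17/48) / (37/48)
= 17/37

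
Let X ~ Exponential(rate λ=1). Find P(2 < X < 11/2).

P(2 < X < 11/2) = ∫_{2}^{11/2} f(x) dx
where f(x) = e^{- x}
= - \frac{1}{e^{\frac{11}{2}}} + e^{-2}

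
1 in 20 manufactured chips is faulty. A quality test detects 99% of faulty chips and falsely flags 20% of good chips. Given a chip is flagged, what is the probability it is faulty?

Let D = the rare event, + = positive/flagged.
P(D) = 1/20
P(+|D) = 99/100
P(+|D') = 20/100 = 1/5
P(+) = P(+|D)P(D) + P(+|D')P(D')
     = \frac{99}{100} × \frac{1}{20} + \frac{1}{5} × \frac{19}{20}
     = \frac{479}{2000}
P(D|+) = P(+|D)P(D)/P(+) = \frac{99}{479}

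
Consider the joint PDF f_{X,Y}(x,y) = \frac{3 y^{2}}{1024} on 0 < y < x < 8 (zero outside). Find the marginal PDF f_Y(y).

f_Y(y) = ∫_y^8 \frac{3 y^{2}}{1024} dx = \frac{3 y^{2} \left(8 - y\right)}{1024}
for 0 < y < 8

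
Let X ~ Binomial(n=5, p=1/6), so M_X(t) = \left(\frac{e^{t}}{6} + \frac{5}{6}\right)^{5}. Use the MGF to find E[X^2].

To find E[X^2], compute M^(2)(0):
M^(1)(t) = \frac{5 \left(\frac{e^{t}}{6} + \frac{5}{6}\right)^{4} e^{t}}{6}
M^(2)(t) = \frac{5 \left(\frac{e^{t}}{6} + \frac{5}{6}\right)^{4} e^{t}}{6} + \frac{5 \left(\frac{e^{t}}{6} + \frac{5}{6}\right)^{3} e^{2 t}}{9}
M^(2)(0) = \frac{25}{18}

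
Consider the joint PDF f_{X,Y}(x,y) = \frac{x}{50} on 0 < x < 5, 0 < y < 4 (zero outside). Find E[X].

f_X(x) = ∫_0^4 \frac{x}{50} dy = \frac{2 x}{25}
E[X] = ∫_0^5 x × (\frac{2 x}{25}) dx = \frac{10}{3}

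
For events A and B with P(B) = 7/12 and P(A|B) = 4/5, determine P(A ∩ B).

By definition, P(A|B) = P(A ∩ B) / P(B)
So P(A ∩ B) = P(A|B) × P(B)
= 4/5 × 7/12
= 7/15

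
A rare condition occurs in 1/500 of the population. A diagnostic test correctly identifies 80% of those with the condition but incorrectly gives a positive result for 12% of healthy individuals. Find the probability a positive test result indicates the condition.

Let D = the rare event, + = positive/flagged.
P(D) = 1/500
P(+|D) = 80/100 = 4/5
P(+|D') = 12/100 = 3/25
P(+) = P(+|D)P(D) + P(+|D')P(D')
     = \frac{4}{5} × \frac{1}{500} + \frac{3}{25} × \frac{499}{500}
     = \frac{1517}{12500}
P(D|+) = P(+|D)P(D)/P(+) = \frac{20}{1517}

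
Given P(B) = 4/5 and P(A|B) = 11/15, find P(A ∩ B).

By definition, P(A|B) = P(A ∩ B) / P(B)
So P(A ∩ B) = P(A|B) × P(B)
= 11/15 × 4/5
= 44/75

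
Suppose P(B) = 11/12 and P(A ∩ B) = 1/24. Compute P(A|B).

P(A|B) = P(A ∩ B) / P(B)
= (1/24) / (11/12)
= 1/22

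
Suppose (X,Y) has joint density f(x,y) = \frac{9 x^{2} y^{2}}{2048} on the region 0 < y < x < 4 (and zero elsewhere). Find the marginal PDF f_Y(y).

f_Y(y) = ∫_y^4 \frac{9 x^{2} y^{2}}{2048} dx = \frac{3 y^{2} \left(64 - y^{3}\right)}{2048}
for 0 < y < 4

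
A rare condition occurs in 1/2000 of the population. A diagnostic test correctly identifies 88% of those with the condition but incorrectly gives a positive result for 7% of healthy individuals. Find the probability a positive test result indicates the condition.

Let D = the rare event, + = positive/flagged.
P(D) = 1/2000
P(+|D) = 88/100 = 22/25
P(+|D') = 7/100
P(+) = P(+|D)P(D) + P(+|D')P(D')
     = \frac{22}{25} × \frac{1}{2000} + \frac{7}{100} × \frac{1999}{2000}
     = \frac{14081}{200000}
P(D|+) = P(+|D)P(D)/P(+) = \frac{88}{14081}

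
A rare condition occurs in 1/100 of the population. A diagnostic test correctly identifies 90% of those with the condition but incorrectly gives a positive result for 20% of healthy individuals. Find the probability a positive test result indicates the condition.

Let D = the rare event, + = positive/flagged.
P(D) = 1/100
P(+|D) = 90/100 = 9/10
P(+|D') = 20/100 = 1/5
P(+) = P(+|D)P(D) + P(+|D')P(D')
     = \frac{9}{10} × \frac{1}{100} + \frac{1}{5} × \frac{99}{100}
     = \frac{207}{1000}
P(D|+) = P(+|D)P(D)/P(+) = \frac{1}{23}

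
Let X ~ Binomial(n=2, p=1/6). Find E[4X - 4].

For X ~ Binomial(n=2, p=1/6):
E[X] = \frac{1}{3}
E[4X - 4] = 4 × E[X] - 4 = - \frac{8}{3}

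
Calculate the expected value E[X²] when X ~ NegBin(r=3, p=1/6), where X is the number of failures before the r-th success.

Using the identity E[X²] = Var(X) + (E[X])²:
E[X] = 15
Var(X) = 90
E[X²] = 90 + (15)²
= 315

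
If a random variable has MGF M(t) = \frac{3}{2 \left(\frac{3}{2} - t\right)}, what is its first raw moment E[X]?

To find E[X], compute M^(1)(0):
M^(1)(t) = \frac{3}{2 \left(\frac{3}{2} - t\right)^{2}}
M^(1)(0) = \frac{2}{3}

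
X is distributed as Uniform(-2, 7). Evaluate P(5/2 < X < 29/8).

P(5/2 < X < 29/8) = ∫_{5/2}^{29/8} f(x) dx
where f(x) = \frac{1}{9}
= \frac{1}{8}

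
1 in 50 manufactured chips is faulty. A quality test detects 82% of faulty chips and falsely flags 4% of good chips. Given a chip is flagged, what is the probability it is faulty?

Let D = the rare event, + = positive/flagged.
P(D) = 1/50
P(+|D) = 82/100 = 41/50
P(+|D') = 4/100 = 1/25
P(+) = P(+|D)P(D) + P(+|D')P(D')
     = \frac{41}{50} × \frac{1}{50} + \frac{1}{25} × \frac{49}{50}
     = \frac{139}{2500}
P(D|+) = P(+|D)P(D)/P(+) = \frac{41}{139}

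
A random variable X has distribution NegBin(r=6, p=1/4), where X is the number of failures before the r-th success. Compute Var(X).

For X ~ NegBin(r=6, p=1/4), where X is the number of failures before the r-th success:
Var(X) = 72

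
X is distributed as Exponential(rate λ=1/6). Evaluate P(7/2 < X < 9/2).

P(7/2 < X < 9/2) = ∫_{7/2}^{9/2} f(x) dx
where f(x) = \frac{e^{- \frac{x}{6}}}{6}
= - \frac{1}{e^{\frac{3}{4}}} + e^{- \frac{7}{12}}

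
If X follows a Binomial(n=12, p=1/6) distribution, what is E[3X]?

For X ~ Binomial(n=12, p=1/6):
E[X] = 2
E[3X] = 3 × E[X] + 0 = 6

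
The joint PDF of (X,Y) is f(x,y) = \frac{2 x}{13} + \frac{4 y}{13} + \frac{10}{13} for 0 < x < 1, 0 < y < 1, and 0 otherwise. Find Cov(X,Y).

E[XY] = ∫∫ xy × f(x,y) dx dy = \frac{7}{26}
E[X] = \frac{20}{39}
E[Y] = \frac{41}{78}
Cov(X,Y) = E[XY] - E[X]E[Y] = - \frac{1}{3042}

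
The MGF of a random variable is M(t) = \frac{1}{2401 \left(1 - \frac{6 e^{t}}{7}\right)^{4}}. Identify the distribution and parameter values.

The MGF M(t) = \frac{1}{2401 \left(1 - \frac{6 e^{t}}{7}\right)^{4}} is the standard form for the NegativeBinomial distribution.
Comparing with the known MGF formula identifies: NegBin(r=4, p=1/7), X = failures before r-th success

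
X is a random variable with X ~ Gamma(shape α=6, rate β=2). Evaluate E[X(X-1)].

E[X(X-1)] = E[X² - X] = E[X²] - E[X]
E[X] = 3
E[X²] = Var(X) + (E[X])² = \frac{3}{2} + (3)² = \frac{21}{2}
E[X(X-1)] = \frac{21}{2} - 3 = \frac{15}{2}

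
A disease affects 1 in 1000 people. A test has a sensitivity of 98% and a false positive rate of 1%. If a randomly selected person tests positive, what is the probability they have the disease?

Let D = the rare event, + = positive/flagged.
P(D) = 1/1000
P(+|D) = 98/100 = 49/50
P(+|D') = 1/100
P(+) = P(+|D)P(D) + P(+|D')P(D')
     = \frac{49}{50} × \frac{1}{1000} + \frac{1}{100} × \frac{999}{1000}
     = \frac{1097}{100000}
P(D|+) = P(+|D)P(D)/P(+) = \frac{98}{1097}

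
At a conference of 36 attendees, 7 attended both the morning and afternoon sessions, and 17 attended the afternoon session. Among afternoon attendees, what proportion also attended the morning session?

P(A ∩ B) = 7/36
P(B) = 17/36
P(A|B) = P(A ∩ B) / P(B) = (7/36) / (17/36) = 7/17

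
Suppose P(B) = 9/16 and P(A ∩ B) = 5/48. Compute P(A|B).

P(A|B) = P(A ∩ B) / P(B)
= (5/48) / (9/16)
= 5/27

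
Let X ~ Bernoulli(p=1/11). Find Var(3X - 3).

For X ~ Bernoulli(p=1/11):
Var(X) = \frac{10}{121}
Var(3X - 3) = (3)² × Var(X) = 9 × \frac{10}{121} = \frac{90}{121}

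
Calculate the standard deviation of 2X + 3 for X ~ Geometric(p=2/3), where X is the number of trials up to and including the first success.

For X ~ Geometric(p=2/3), where X is the number of trials up to and including the first success:
Var(X) = \frac{3}{4}
SD(X) = √(Var(X)) = √(\frac{3}{4}) = \frac{\sqrt{3}}{2}
SD(2X + 3) = |2| × SD(X) = 2 × \frac{\sqrt{3}}{2} = \sqrt{3}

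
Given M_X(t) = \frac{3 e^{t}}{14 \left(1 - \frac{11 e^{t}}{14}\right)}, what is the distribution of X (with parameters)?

The MGF M(t) = \frac{3 e^{t}}{14 \left(1 - \frac{11 e^{t}}{14}\right)} is the standard form for the Geometric distribution.
Comparing with the known MGF formula identifies: Geometric(p=3/14), X = trial number of first success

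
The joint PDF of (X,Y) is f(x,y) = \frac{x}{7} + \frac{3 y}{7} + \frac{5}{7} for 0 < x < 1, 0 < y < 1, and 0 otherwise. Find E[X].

E[X] = ∫_0^1 ∫_0^1 x × f(x,y) dy dx
= ∫_0^1 ∫_0^1 x × (\frac{x}{7} + \frac{3 y}{7} + \frac{5}{7}) dy dx
= \frac{43}{84}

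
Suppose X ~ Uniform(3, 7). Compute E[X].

For X ~ Uniform(3, 7), the expected value is:
E[X] = 5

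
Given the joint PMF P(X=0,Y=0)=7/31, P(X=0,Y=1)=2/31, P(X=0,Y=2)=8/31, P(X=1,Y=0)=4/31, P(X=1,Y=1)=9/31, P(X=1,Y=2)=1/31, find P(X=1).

P(X=1) = P(X=1,Y=0) + P(X=1,Y=1) + P(X=1,Y=2)
= 4/31 + 9/31 + 1/31
= 14/31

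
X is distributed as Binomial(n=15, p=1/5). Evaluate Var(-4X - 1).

For X ~ Binomial(n=15, p=1/5):
Var(X) = \frac{12}{5}
Var(-4X - 1) = (-4)² × Var(X) = 16 × \frac{12}{5} = \frac{192}{5}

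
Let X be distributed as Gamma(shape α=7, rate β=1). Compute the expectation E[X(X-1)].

E[X(X-1)] = E[X² - X] = E[X²] - E[X]
E[X] = 7
E[X²] = Var(X) + (E[X])² = 7 + (7)² = 56
E[X(X-1)] = 56 - 7 = 49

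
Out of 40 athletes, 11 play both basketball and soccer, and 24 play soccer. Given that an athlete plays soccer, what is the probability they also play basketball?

P(A ∩ B) = 11/40
P(B) = 24/40 = 3/5
P(A|B) = P(A ∩ B) / P(B) = (11/40) / (3/5) = 11/24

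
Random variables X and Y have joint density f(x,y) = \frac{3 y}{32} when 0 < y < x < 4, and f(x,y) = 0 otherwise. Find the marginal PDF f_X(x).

f_X(x) = ∫_0^x \frac{3 y}{32} dy = \frac{3 x^{2}}{64}
for 0 < x < 4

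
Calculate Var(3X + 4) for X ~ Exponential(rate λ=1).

For X ~ Exponential(rate λ=1):
Var(X) = 1
Var(3X + 4) = (3)² × Var(X) = 9 × 1 = 9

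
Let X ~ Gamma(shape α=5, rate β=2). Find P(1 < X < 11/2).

P(1 < X < 11/2) = ∫_{1}^{11/2} f(x) dx
where f(x) = \frac{4 x^{4} e^{- 2 x}}{3}
= \frac{-7235 + 56 e^{9}}{8 e^{11}}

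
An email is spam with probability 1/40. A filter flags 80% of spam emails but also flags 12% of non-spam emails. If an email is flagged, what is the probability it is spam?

Let D = the rare event, + = positive/flagged.
P(D) = 1/40
P(+|D) = 80/100 = 4/5
P(+|D') = 12/100 = 3/25
P(+) = P(+|D)P(D) + P(+|D')P(D')
     = \frac{4}{5} × \frac{1}{40} + \frac{3}{25} × \frac{39}{40}
     = \frac{137}{1000}
P(D|+) = P(+|D)P(D)/P(+) = \frac{20}{137}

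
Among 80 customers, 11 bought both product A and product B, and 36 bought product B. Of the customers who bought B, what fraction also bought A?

P(A ∩ B) = 11/80
P(B) = 36/80 = 9/20
P(A|B) = P(A ∩ B) / P(B) = (11/80) / (9/20) = 11/36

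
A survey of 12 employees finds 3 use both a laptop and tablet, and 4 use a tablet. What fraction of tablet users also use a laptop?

P(A ∩ B) = 3/12 = 1/4
P(B) = 4/12 = 1/3
P(A|B) = P(A ∩ B) / P(B) = (1/4) / (1/3) = 3/4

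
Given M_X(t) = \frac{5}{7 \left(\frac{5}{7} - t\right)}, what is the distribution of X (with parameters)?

The MGF M(t) = \frac{5}{7 \left(\frac{5}{7} - t\right)} is the standard form for the Exponential distribution.
Comparing with the known MGF formula identifies: Exponential(rate λ=5/7)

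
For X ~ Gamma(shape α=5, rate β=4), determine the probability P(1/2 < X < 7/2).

P(1/2 < X < 7/2) = ∫_{1/2}^{7/2} f(x) dx
where f(x) = \frac{128 x^{4} e^{- 4 x}}{3}
= \frac{-2171 + 7 e^{12}}{e^{14}}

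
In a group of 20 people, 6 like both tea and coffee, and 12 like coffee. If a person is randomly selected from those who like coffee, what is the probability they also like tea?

P(A ∩ B) = 6/20 = 3/10
P(B) = 12/20 = 3/5
P(A|B) = P(A ∩ B) / P(B) = (3/10) / (3/5) = 1/2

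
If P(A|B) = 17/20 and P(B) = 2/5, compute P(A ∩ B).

By definition, P(A|B) = P(A ∩ B) / P(B)
So P(A ∩ B) = P(A|B) × P(B)
= 17/20 × 2/5
= 17/50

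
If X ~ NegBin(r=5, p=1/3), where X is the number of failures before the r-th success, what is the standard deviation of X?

For X ~ NegBin(r=5, p=1/3), where X is the number of failures before the r-th success:
Var(X) = 30
SD(X) = √(Var(X)) = √(30) = \sqrt{30}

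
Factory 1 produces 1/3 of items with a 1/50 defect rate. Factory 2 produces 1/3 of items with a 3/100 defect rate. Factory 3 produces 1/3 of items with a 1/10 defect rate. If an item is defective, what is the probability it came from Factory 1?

Using Bayes' theorem:
P(F1) = 1/3, P(D|F1) = 1/50
P(F2) = 1/3, P(D|F2) = 3/100
P(F3) = 1/3, P(D|F3) = 1/10
P(D) = P(D|F1)P(F1) + P(D|F2)P(F2) + P(D|F3)P(F3)
     = \frac{1}{20}
P(F1|D) = P(D|F1)P(F1) / P(D)
= \frac{2}{15}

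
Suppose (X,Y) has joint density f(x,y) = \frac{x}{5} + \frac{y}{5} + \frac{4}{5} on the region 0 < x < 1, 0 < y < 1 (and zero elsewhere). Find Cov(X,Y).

E[XY] = ∫∫ xy × f(x,y) dx dy = \frac{4}{15}
E[X] = \frac{31}{60}
E[Y] = \frac{31}{60}
Cov(X,Y) = E[XY] - E[X]E[Y] = - \frac{1}{3600}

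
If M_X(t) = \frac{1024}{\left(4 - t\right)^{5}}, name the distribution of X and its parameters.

The MGF M(t) = \frac{1024}{\left(4 - t\right)^{5}} is the standard form for the Gamma distribution.
Comparing with the known MGF formula identifies: Gamma(shape α=5, rate β=4)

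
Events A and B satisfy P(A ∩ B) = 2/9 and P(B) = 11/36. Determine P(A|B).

P(A|B) = P(A ∩ B) / P(B)
= (2/9) / (11/36)
= 8/11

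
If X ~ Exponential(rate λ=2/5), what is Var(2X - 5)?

For X ~ Exponential(rate λ=2/5):
Var(X) = \frac{25}{4}
Var(2X - 5) = (2)² × Var(X) = 4 × \frac{25}{4} = 25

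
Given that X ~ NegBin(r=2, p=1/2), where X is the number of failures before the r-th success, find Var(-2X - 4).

For X ~ NegBin(r=2, p=1/2), where X is the number of failures before the r-th success:
Var(X) = 4
Var(-2X - 4) = (-2)² × Var(X) = 4 × 4 = 16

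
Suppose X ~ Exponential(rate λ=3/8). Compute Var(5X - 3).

For X ~ Exponential(rate λ=3/8):
Var(X) = \frac{64}{9}
Var(5X - 3) = (5)² × Var(X) = 25 × \frac{64}{9} = \frac{1600}{9}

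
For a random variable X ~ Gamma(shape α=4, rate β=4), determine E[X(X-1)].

E[X(X-1)] = E[X² - X] = E[X²] - E[X]
E[X] = 1
E[X²] = Var(X) + (E[X])² = \frac{1}{4} + (1)² = \frac{5}{4}
E[X(X-1)] = \frac{5}{4} - 1 = \frac{1}{4}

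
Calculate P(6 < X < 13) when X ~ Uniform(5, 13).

P(6 < X < 13) = ∫_{6}^{13} f(x) dx
where f(x) = \frac{1}{8}
= \frac{7}{8}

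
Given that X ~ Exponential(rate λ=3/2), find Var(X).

For X ~ Exponential(rate λ=3/2):
Var(X) = \frac{4}{9}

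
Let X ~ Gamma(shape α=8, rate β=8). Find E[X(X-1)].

E[X(X-1)] = E[X² - X] = E[X²] - E[X]
E[X] = 1
E[X²] = Var(X) + (E[X])² = \frac{1}{8} + (1)² = \frac{9}{8}
E[X(X-1)] = \frac{9}{8} - 1 = \frac{1}{8}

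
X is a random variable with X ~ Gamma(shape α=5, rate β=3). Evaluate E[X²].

Using the identity E[X²] = Var(X) + (E[X])²:
E[X] = \frac{5}{3}
Var(X) = \frac{5}{9}
E[X²] = \frac{5}{9} + (\frac{5}{3})²
= \frac{10}{3}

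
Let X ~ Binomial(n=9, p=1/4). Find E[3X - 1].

For X ~ Binomial(n=9, p=1/4):
E[X] = \frac{9}{4}
E[3X - 1] = 3 × E[X] - 1 = \frac{23}{4}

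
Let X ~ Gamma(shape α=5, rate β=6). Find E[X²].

Using the identity E[X²] = Var(X) + (E[X])²:
E[X] = \frac{5}{6}
Var(X) = \frac{5}{36}
E[X²] = \frac{5}{36} + (\frac{5}{6})²
= \frac{5}{6}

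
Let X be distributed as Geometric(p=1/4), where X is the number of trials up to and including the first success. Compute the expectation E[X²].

Using the identity E[X²] = Var(X) + (E[X])²:
E[X] = 4
Var(X) = 12
E[X²] = 12 + (4)²
= 28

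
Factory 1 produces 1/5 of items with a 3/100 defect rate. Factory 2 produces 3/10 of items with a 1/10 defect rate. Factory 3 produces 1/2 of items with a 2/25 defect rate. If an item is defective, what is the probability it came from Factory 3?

Using Bayes' theorem:
P(F1) = 1/5, P(D|F1) = 3/100
P(F2) = 3/10, P(D|F2) = 1/10
P(F3) = 1/2, P(D|F3) = 2/25
P(D) = P(D|F1)P(F1) + P(D|F2)P(F2) + P(D|F3)P(F3)
     = \frac{19}{250}
P(F3|D) = P(D|F3)P(F3) / P(D)
= \frac{10}{19}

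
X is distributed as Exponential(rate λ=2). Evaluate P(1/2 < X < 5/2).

P(1/2 < X < 5/2) = ∫_{1/2}^{5/2} f(x) dx
where f(x) = 2 e^{- 2 x}
= - \frac{1 - e^{4}}{e^{5}}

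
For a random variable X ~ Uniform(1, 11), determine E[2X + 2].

For X ~ Uniform(1, 11):
E[X] = 6
E[2X + 2] = 2 × E[X] + 2 = 14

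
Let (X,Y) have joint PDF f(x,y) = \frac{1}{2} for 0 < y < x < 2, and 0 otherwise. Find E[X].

f_X(x) = ∫_0^x \frac{1}{2} dy = \frac{x}{2}
E[X] = ∫_0^2 x × (\frac{x}{2}) dx = \frac{4}{3}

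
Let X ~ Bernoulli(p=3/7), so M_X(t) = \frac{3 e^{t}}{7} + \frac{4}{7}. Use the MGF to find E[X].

To find E[X], compute M^(1)(0):
M^(1)(t) = \frac{3 e^{t}}{7}
M^(1)(0) = \frac{3}{7}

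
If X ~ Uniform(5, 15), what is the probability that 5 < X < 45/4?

P(5 < X < 45/4) = ∫_{5}^{45/4} f(x) dx
where f(x) = \frac{1}{10}
= \frac{5}{8}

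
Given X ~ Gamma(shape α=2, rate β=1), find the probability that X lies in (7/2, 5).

P(7/2 < X < 5) = ∫_{7/2}^{5} f(x) dx
where f(x) = x e^{- x}
= - \frac{6}{e^{5}} + \frac{9}{2 e^{\frac{7}{2}}}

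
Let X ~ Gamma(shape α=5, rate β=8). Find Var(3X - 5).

For X ~ Gamma(shape α=5, rate β=8):
Var(X) = \frac{5}{64}
Var(3X - 5) = (3)² × Var(X) = 9 × \frac{5}{64} = \frac{45}{64}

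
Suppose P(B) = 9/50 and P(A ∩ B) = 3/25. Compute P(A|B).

P(A|B) = P(A ∩ B) / P(B)
= (3/25) / (9/50)
= 2/3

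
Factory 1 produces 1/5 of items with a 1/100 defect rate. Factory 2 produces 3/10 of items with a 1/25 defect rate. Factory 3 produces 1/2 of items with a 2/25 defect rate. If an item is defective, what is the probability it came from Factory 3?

Using Bayes' theorem:
P(F1) = 1/5, P(D|F1) = 1/100
P(F2) = 3/10, P(D|F2) = 1/25
P(F3) = 1/2, P(D|F3) = 2/25
P(D) = P(D|F1)P(F1) + P(D|F2)P(F2) + P(D|F3)P(F3)
     = \frac{27}{500}
P(F3|D) = P(D|F3)P(F3) / P(D)
= \frac{20}{27}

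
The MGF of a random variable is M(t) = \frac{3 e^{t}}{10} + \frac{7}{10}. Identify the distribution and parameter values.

The MGF M(t) = \frac{3 e^{t}}{10} + \frac{7}{10} is the standard form for the Bernoulli distribution.
Comparing with the known MGF formula identifies: Bernoulli(p=3/10)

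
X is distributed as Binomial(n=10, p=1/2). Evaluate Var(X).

For X ~ Binomial(n=10, p=1/2):
Var(X) = \frac{5}{2}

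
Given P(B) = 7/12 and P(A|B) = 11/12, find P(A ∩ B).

By definition, P(A|B) = P(A ∩ B) / P(B)
So P(A ∩ B) = P(A|B) × P(B)
= 11/12 × 7/12
= 77/144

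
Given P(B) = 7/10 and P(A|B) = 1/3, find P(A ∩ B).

By definition, P(A|B) = P(A ∩ B) / P(B)
So P(A ∩ B) = P(A|B) × P(B)
= 1/3 × 7/10
= 7/30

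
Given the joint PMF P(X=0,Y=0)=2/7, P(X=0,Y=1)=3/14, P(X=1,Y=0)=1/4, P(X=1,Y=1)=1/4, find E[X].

First find marginal of X:
P(X=0) = 1/2
P(X=1) = 1/2
E[X] = 0 × 1/2 + 1 × 1/2 = 1/2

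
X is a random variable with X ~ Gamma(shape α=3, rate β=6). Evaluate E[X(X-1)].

E[X(X-1)] = E[X² - X] = E[X²] - E[X]
E[X] = \frac{1}{2}
E[X²] = Var(X) + (E[X])² = \frac{1}{12} + (\frac{1}{2})² = \frac{1}{3}
E[X(X-1)] = \frac{1}{3} - \frac{1}{2} = - \frac{1}{6}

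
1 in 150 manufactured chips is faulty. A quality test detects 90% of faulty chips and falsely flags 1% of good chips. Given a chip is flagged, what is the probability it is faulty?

Let D = the rare event, + = positive/flagged.
P(D) = 1/150
P(+|D) = 90/100 = 9/10
P(+|D') = 1/100
P(+) = P(+|D)P(D) + P(+|D')P(D')
     = \frac{9}{10} × \frac{1}{150} + \frac{1}{100} × \frac{149}{150}
     = \frac{239}{15000}
P(D|+) = P(+|D)P(D)/P(+) = \frac{90}{239}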